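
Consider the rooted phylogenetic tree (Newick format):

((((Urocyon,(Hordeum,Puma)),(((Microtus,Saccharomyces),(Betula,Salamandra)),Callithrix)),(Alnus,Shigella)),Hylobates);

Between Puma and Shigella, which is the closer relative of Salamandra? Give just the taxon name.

The MRCA of Salamandra and Puma subtends ((Urocyon,(Hordeum,Puma)),(((Microtus,Saccharomyces),(Betula,Salamandra)),Callithrix)) (8 taxa).
The MRCA of Salamandra and Shigella subtends (((Urocyon,(Hordeum,Puma)),(((Microtus,Saccharomyces),(Betula,Salamandra)),Callithrix)),(Alnus,Shigella)) (10 taxa).
The first is nested inside the second, so Salamandra shares a more recent common ancestor with Puma.

Puma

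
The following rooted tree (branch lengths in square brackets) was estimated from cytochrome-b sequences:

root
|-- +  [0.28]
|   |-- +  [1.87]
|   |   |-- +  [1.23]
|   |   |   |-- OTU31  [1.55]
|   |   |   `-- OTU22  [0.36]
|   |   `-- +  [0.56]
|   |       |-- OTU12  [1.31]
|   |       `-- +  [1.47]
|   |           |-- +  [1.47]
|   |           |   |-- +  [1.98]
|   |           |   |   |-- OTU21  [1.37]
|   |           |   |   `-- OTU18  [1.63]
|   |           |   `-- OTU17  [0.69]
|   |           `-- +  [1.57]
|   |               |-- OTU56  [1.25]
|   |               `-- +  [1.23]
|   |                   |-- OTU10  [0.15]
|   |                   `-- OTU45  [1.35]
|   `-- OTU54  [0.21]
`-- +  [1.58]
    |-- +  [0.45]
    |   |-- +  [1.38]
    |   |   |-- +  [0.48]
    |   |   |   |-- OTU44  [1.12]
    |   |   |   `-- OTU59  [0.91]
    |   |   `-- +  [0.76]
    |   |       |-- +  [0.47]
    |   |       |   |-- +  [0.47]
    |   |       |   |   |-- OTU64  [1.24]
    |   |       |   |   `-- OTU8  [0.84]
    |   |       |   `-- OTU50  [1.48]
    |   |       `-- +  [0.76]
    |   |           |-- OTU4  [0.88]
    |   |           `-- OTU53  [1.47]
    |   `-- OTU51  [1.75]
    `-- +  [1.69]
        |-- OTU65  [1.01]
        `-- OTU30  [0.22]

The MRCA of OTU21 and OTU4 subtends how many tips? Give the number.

20

The MRCA of OTU21 and OTU4 is the root, so the clade is the entire tree.
That clade contains 20 terminal taxa: OTU10, OTU12, OTU17, OTU18, OTU21, OTU22, OTU30, OTU31, OTU4, OTU44, OTU45, OTU50, OTU51, OTU53, OTU54, OTU56, OTU59, OTU64, OTU65, OTU8.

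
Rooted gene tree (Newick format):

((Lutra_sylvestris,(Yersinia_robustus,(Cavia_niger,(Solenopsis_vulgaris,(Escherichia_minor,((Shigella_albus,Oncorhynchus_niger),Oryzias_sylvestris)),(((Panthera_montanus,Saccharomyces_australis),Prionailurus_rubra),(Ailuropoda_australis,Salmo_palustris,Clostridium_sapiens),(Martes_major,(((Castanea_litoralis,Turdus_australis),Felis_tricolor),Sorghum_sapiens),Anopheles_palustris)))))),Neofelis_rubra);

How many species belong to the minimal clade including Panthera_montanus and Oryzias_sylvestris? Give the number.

17

The MRCA of Panthera_montanus and Oryzias_sylvestris is the node subtending (Solenopsis_vulgaris,(Escherichia_minor,((Shigella_albus,Oncorhynchus_niger),Oryzias_sylvestris)),(((Panthera_montanus,Saccharomyces_australis),Prionailurus_rubra),(Ailuropoda_australis,Salmo_palustris,Clostridium_sapiens),(Martes_major,(((Castanea_litoralis,Turdus_australis),Felis_tricolor),Sorghum_sapiens),Anopheles_palustris))).
That clade contains 17 terminal taxa: Ailuropoda_australis, Anopheles_palustris, Castanea_litoralis, Clostridium_sapiens, Escherichia_minor, Felis_tricolor, Martes_major, Oncorhynchus_niger, Oryzias_sylvestris, Panthera_montanus, Prionailurus_rubra, Saccharomyces_australis, Salmo_palustris, Shigella_albus, Solenopsis_vulgaris, Sorghum_sapiens, Turdus_australis.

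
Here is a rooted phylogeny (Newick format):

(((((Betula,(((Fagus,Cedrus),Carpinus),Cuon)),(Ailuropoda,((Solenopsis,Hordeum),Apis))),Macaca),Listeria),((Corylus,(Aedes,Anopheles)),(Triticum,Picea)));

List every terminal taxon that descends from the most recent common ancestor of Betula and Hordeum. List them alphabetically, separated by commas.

Ailuropoda, Apis, Betula, Carpinus, Cedrus, Cuon, Fagus, Hordeum, Solenopsis

Tracing Betula: it sits inside (Betula,(((Fagus,Cedrus),Carpinus),Cuon)).
Tracing Hordeum: it sits inside (Solenopsis,Hordeum).
The smallest clade enclosing both is ((Betula,(((Fagus,Cedrus),Carpinus),Cuon)),(Ailuropoda,((Solenopsis,Hordeum),Apis))); the answer is its 9 terminal taxa in alphabetical order.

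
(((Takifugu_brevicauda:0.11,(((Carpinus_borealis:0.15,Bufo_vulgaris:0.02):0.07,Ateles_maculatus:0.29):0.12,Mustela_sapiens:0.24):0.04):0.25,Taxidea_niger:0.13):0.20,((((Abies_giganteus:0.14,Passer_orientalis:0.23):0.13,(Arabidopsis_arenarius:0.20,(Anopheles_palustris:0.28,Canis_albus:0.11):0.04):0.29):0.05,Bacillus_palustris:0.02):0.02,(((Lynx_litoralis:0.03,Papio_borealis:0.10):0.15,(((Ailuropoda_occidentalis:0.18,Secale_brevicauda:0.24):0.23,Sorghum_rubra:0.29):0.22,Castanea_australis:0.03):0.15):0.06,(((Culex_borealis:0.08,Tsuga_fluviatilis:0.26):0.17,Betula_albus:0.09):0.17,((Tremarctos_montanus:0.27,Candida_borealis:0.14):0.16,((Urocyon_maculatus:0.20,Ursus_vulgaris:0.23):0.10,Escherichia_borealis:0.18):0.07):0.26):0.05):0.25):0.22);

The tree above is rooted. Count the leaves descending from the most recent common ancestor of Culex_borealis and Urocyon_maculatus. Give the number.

8

The MRCA of Culex_borealis and Urocyon_maculatus is the node subtending (((Culex_borealis,Tsuga_fluviatilis),Betula_albus),((Tremarctos_montanus,Candida_borealis),((Urocyon_maculatus,Ursus_vulgaris),Escherichia_borealis))).
That clade contains 8 terminal taxa: Betula_albus, Candida_borealis, Culex_borealis, Escherichia_borealis, Tremarctos_montanus, Tsuga_fluviatilis, Urocyon_maculatus, Ursus_vulgaris.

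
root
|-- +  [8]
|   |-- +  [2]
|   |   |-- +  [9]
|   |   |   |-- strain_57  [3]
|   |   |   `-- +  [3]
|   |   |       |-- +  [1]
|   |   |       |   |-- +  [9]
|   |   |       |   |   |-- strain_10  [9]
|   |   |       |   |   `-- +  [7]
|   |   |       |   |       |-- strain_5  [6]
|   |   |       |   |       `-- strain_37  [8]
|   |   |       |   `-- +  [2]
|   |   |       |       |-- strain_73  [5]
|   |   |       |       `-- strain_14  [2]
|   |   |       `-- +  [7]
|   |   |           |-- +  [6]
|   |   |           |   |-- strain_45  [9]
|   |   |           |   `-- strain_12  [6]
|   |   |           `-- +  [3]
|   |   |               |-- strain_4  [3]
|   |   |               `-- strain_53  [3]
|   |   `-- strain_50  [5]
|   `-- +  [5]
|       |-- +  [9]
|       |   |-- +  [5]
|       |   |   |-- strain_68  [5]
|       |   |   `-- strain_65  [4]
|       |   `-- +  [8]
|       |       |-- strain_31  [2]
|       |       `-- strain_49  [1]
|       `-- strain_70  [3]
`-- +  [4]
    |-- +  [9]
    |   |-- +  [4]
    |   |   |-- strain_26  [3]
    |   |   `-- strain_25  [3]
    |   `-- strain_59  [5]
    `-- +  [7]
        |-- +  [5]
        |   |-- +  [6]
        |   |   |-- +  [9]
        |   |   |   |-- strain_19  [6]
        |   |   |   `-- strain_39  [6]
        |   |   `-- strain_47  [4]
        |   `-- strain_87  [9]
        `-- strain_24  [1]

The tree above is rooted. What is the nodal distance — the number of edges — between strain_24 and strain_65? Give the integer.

The MRCA of strain_24 and strain_65 is the root of the tree.
From strain_24 up to that node: 3 branches. From strain_65 up to the same node: 5 branches. Total: 3 + 5 = 8.

8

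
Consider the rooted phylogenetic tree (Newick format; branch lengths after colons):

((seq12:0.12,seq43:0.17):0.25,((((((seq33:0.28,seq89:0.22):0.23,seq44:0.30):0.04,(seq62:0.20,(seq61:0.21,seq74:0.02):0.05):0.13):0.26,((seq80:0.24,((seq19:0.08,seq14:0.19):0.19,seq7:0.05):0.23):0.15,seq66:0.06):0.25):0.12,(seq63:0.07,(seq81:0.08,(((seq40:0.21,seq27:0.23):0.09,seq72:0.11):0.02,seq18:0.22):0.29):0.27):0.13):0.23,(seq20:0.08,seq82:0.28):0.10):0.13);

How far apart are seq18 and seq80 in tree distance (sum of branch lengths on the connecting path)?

The path runs seq18 → … → MRCA → … → seq80; the MRCA is the node subtending (((((seq33,seq89),seq44),(seq62,(seq61,seq74))),((seq80,((seq19,seq14),seq7)),seq66)),(seq63,(seq81,(((seq40,seq27),seq72),seq18)))).
Branch lengths along that path: 0.22 + 0.29 + 0.27 + 0.13 + 0.12 + 0.25 + 0.15 + 0.24 = 1.67.

1.67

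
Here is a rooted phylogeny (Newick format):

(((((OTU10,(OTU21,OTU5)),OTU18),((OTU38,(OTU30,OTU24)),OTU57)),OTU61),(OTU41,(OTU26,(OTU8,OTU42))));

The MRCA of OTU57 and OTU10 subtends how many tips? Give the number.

The MRCA of OTU57 and OTU10 is the node subtending (((OTU10,(OTU21,OTU5)),OTU18),((OTU38,(OTU30,OTU24)),OTU57)).
That clade contains 8 terminal taxa: OTU10, OTU18, OTU21, OTU24, OTU30, OTU38, OTU5, OTU57.

8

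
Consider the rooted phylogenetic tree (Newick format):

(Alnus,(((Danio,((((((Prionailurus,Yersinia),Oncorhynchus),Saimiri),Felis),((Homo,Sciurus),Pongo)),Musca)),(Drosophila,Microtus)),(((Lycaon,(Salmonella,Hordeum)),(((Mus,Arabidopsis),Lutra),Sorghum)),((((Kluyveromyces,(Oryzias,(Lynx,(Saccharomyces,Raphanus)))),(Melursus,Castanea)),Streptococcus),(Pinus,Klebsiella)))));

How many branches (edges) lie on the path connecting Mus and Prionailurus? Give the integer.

15

The MRCA of Mus and Prionailurus is the node subtending (((Danio,((((((Prionailurus,Yersinia),Oncorhynchus),Saimiri),Felis),((Homo,Sciurus),Pongo)),Musca)),(Drosophila,Microtus)),(((Lycaon,(Salmonella,Hordeum)),(((Mus,Arabidopsis),Lutra),Sorghum)),((((Kluyveromyces,(Oryzias,(Lynx,(Saccharomyces,Raphanus)))),(Melursus,Castanea)),Streptococcus),(Pinus,Klebsiella)))).
From Mus up to that node: 6 branches. From Prionailurus up to the same node: 9 branches. Total: 6 + 9 = 15.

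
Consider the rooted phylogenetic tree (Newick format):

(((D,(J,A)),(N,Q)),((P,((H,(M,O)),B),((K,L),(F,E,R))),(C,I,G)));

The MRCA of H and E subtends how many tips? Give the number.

10

The MRCA of H and E is the node subtending (P,((H,(M,O)),B),((K,L),(F,E,R))).
That clade contains 10 terminal taxa: B, E, F, H, K, L, M, O, P, R.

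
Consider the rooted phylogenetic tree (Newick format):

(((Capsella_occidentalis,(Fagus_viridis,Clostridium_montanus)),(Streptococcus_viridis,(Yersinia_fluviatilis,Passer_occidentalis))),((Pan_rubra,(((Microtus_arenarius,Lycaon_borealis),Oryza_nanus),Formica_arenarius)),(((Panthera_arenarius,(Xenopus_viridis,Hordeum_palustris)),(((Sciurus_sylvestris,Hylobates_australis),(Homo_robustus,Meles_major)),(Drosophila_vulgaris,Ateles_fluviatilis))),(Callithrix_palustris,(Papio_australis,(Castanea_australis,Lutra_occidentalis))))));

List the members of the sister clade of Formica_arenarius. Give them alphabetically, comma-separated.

Formica_arenarius attaches to the tree at the node subtending (((Microtus_arenarius,Lycaon_borealis),Oryza_nanus),Formica_arenarius).
The other lineage descending from that same node — the sister group — is ((Microtus_arenarius,Lycaon_borealis),Oryza_nanus); its 3 tips in alphabetical order are the answer.

Lycaon_borealis, Microtus_arenarius, Oryza_nanus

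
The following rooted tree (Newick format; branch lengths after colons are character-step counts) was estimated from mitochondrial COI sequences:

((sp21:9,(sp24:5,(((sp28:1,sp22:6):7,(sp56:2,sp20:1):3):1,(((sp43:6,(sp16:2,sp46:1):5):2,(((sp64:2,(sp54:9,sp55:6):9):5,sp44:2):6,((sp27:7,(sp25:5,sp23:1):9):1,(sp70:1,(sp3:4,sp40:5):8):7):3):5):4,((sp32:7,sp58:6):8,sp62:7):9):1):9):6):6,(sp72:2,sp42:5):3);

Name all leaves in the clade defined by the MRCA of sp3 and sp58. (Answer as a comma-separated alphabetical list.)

Tracing sp3: it sits inside (sp3,sp40).
Tracing sp58: it sits inside (sp32,sp58).
The smallest clade enclosing both is (((sp43,(sp16,sp46)),(((sp64,(sp54,sp55)),sp44),((sp27,(sp25,sp23)),(sp70,(sp3,sp40))))),((sp32,sp58),sp62)); the answer is its 16 terminal taxa in alphabetical order.

sp16, sp23, sp25, sp27, sp3, sp32, sp40, sp43, sp44, sp46, sp54, sp55, sp58, sp62, sp64, sp70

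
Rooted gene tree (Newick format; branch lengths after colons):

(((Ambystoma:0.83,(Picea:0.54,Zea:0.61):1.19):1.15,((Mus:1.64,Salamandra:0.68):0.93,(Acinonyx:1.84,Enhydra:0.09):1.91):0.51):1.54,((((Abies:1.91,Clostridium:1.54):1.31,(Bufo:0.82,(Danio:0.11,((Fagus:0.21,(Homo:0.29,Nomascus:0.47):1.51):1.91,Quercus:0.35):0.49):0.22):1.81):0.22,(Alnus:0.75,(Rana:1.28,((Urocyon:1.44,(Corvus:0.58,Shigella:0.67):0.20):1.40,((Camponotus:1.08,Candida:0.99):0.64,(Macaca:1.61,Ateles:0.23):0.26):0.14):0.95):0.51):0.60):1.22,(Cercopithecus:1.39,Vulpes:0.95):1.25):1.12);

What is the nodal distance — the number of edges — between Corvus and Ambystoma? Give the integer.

The MRCA of Corvus and Ambystoma is the root of the tree.
From Corvus up to that node: 8 branches. From Ambystoma up to the same node: 3 branches. Total: 8 + 3 = 11.

11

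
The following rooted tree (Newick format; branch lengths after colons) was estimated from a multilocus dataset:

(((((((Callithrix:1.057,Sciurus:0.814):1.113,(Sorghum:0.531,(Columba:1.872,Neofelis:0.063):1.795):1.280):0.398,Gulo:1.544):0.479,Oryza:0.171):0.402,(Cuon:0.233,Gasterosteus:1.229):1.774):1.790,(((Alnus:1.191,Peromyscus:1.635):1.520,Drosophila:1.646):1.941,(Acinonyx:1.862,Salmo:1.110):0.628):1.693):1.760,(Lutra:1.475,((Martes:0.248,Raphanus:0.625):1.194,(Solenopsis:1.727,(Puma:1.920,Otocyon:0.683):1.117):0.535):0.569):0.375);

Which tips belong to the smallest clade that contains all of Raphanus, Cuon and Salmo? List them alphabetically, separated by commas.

Tracing Raphanus: it sits inside (Martes,Raphanus).
Tracing Cuon: it sits inside (Cuon,Gasterosteus).
Tracing Salmo: it sits inside (Acinonyx,Salmo).
The smallest clade enclosing all 3 is the whole tree (their MRCA is the root), so the answer is all 20 tips in alphabetical order.

Acinonyx, Alnus, Callithrix, Columba, Cuon, Drosophila, Gasterosteus, Gulo, Lutra, Martes, Neofelis, Oryza, Otocyon, Peromyscus, Puma, Raphanus, Salmo, Sciurus, Solenopsis, Sorghum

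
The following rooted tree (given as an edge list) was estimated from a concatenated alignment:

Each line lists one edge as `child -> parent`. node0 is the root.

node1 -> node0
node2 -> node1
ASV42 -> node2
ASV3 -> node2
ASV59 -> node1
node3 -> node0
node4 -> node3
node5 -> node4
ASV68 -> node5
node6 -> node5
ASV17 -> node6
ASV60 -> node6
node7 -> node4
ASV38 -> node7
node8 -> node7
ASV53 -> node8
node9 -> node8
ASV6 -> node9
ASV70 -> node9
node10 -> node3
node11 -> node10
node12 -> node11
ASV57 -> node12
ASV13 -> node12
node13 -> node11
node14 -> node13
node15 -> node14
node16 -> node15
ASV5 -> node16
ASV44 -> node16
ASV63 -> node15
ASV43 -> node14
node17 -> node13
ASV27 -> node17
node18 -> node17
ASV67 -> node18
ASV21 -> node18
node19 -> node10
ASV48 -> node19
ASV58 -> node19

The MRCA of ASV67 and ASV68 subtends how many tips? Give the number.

The MRCA of ASV67 and ASV68 is the node subtending (((ASV68,(ASV17,ASV60)),(ASV38,(ASV53,(ASV6,ASV70)))),(((ASV57,ASV13),((((ASV5,ASV44),ASV63),ASV43),(ASV27,(ASV67,ASV21)))),(ASV48,ASV58))).
That clade contains 18 terminal taxa: ASV13, ASV17, ASV21, ASV27, ASV38, ASV43, ASV44, ASV48, ASV5, ASV53, ASV57, ASV58, ASV6, ASV60, ASV63, ASV67, ASV68, ASV70.

18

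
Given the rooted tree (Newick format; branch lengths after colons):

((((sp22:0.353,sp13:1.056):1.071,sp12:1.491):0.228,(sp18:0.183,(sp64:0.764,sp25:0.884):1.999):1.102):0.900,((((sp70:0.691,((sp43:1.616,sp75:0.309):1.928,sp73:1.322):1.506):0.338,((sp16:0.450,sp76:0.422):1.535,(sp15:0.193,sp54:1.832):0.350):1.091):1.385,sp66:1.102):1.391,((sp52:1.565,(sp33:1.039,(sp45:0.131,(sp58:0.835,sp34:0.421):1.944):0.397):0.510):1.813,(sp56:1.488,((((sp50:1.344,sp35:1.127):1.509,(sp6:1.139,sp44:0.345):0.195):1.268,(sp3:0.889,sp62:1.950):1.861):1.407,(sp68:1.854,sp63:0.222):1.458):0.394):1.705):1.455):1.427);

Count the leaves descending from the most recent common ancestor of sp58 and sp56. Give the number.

14

The MRCA of sp58 and sp56 is the node subtending ((sp52,(sp33,(sp45,(sp58,sp34)))),(sp56,((((sp50,sp35),(sp6,sp44)),(sp3,sp62)),(sp68,sp63)))).
That clade contains 14 terminal taxa: sp3, sp33, sp34, sp35, sp44, sp45, sp50, sp52, sp56, sp58, sp6, sp62, sp63, sp68.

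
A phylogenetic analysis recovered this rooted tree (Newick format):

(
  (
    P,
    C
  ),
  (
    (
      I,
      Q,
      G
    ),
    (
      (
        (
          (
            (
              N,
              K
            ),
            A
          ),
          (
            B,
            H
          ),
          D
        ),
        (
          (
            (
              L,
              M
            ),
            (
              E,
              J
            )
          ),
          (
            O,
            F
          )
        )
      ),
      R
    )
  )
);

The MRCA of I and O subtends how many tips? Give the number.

The MRCA of I and O is the node subtending ((I,Q,G),(((((N,K),A),(B,H),D),(((L,M),(E,J)),(O,F))),R)).
That clade contains 16 terminal taxa: A, B, D, E, F, G, H, I, J, K, L, M, N, O, Q, R.

16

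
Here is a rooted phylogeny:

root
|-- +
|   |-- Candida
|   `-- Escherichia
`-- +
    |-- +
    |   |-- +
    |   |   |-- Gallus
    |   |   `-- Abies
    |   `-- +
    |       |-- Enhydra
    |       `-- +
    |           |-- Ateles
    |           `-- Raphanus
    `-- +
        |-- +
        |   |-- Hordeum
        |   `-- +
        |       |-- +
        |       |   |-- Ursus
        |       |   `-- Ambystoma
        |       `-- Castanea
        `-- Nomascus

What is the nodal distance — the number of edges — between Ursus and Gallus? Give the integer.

8

The MRCA of Ursus and Gallus is the node subtending (((Gallus,Abies),(Enhydra,(Ateles,Raphanus))),((Hordeum,((Ursus,Ambystoma),Castanea)),Nomascus)).
From Ursus up to that node: 5 branches. From Gallus up to the same node: 3 branches. Total: 5 + 3 = 8.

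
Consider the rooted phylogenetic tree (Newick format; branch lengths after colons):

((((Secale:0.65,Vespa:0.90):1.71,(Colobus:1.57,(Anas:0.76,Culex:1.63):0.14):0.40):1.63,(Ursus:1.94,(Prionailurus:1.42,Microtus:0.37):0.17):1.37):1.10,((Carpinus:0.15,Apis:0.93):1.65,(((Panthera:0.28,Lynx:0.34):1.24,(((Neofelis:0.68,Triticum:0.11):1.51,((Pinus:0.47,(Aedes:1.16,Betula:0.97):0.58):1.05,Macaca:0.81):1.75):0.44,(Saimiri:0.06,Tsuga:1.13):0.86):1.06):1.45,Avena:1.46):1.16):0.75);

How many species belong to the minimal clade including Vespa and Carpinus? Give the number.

21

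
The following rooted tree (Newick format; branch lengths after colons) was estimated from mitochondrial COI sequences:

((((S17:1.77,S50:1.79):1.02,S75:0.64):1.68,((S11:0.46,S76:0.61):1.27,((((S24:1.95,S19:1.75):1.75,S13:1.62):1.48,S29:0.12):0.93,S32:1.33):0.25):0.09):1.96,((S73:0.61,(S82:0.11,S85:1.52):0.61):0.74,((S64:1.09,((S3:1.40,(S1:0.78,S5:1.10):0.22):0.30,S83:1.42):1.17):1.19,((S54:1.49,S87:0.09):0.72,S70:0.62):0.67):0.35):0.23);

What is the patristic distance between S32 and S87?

The path runs S32 → … → MRCA → … → S87; the MRCA is the root of the tree.
Branch lengths along that path: 1.33 + 0.25 + 0.09 + 1.96 + 0.23 + 0.35 + 0.67 + 0.72 + 0.09 = 5.69.

5.69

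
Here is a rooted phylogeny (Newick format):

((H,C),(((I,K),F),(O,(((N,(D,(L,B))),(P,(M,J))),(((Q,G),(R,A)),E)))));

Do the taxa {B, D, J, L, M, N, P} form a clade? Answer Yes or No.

Yes

The most recent common ancestor of these taxa subtends ((N,(D,(L,B))),(P,(M,J))).
That clade has exactly 7 tips — every listed taxon and nothing else — so the group is monophyletic.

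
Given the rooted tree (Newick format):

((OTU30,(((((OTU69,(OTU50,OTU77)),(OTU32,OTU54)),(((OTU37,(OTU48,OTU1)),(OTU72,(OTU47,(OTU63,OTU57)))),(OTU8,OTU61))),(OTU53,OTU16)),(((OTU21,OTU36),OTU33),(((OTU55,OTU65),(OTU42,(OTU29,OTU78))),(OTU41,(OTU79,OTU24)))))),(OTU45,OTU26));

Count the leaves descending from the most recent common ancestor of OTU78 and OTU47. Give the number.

The MRCA of OTU78 and OTU47 is the node subtending (((((OTU69,(OTU50,OTU77)),(OTU32,OTU54)),(((OTU37,(OTU48,OTU1)),(OTU72,(OTU47,(OTU63,OTU57)))),(OTU8,OTU61))),(OTU53,OTU16)),(((OTU21,OTU36),OTU33),(((OTU55,OTU65),(OTU42,(OTU29,OTU78))),(OTU41,(OTU79,OTU24))))).
That clade contains 27 terminal taxa: OTU1, OTU16, OTU21, OTU24, OTU29, OTU32, OTU33, OTU36, OTU37, OTU41, OTU42, OTU47, OTU48, OTU50, OTU53, OTU54, OTU55, OTU57, OTU61, OTU63, OTU65, OTU69, OTU72, OTU77, OTU78, OTU79, OTU8.

27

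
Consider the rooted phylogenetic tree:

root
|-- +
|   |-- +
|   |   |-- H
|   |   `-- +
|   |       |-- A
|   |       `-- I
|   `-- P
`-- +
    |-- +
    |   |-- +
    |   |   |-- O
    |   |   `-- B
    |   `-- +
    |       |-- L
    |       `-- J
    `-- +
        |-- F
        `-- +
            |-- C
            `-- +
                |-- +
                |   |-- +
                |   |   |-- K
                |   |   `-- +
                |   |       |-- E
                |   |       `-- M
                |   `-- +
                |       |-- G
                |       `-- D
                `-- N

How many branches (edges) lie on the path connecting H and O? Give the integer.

7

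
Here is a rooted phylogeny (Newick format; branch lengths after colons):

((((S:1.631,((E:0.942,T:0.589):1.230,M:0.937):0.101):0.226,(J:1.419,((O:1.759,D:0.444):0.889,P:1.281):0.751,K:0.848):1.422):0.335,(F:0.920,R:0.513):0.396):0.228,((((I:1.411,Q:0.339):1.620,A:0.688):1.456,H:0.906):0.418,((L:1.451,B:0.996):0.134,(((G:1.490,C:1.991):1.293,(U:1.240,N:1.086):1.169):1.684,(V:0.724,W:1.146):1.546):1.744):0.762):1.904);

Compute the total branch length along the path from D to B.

7.865

The path runs D → … → MRCA → … → B; the MRCA is the root of the tree.
Branch lengths along that path: 0.444 + 0.889 + 0.751 + 1.422 + 0.335 + 0.228 + 1.904 + 0.762 + 0.134 + 0.996 = 7.865.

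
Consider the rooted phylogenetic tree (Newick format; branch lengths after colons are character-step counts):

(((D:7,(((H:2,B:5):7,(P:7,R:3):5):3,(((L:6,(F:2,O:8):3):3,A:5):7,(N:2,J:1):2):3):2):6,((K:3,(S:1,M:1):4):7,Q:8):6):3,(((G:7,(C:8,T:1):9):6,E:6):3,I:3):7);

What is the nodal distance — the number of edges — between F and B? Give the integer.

8

The MRCA of F and B is the node subtending (((H,B),(P,R)),(((L,(F,O)),A),(N,J))).
From F up to that node: 5 branches. From B up to the same node: 3 branches. Total: 5 + 3 = 8.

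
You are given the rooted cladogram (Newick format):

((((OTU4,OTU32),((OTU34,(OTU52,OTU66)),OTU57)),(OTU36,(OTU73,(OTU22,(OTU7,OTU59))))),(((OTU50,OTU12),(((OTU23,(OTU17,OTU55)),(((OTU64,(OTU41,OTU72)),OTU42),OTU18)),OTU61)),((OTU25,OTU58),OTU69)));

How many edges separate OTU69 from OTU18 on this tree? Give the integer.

7

The MRCA of OTU69 and OTU18 is the node subtending (((OTU50,OTU12),(((OTU23,(OTU17,OTU55)),(((OTU64,(OTU41,OTU72)),OTU42),OTU18)),OTU61)),((OTU25,OTU58),OTU69)).
From OTU69 up to that node: 2 branches. From OTU18 up to the same node: 5 branches. Total: 2 + 5 = 7.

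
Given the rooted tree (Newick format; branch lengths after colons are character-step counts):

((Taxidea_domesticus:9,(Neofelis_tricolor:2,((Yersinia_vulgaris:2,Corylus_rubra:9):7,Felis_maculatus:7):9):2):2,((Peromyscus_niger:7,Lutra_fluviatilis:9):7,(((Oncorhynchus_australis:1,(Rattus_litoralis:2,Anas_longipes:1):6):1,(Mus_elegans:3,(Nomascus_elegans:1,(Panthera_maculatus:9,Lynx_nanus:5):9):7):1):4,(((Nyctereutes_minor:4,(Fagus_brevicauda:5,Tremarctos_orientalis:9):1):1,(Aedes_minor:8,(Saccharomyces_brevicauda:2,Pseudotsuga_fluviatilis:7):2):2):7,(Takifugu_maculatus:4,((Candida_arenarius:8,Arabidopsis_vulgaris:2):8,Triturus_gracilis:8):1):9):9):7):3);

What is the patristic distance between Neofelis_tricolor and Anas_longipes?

The path runs Neofelis_tricolor → … → MRCA → … → Anas_longipes; the MRCA is the root of the tree.
Branch lengths along that path: 2 + 2 + 2 + 3 + 7 + 4 + 1 + 6 + 1 = 28.

28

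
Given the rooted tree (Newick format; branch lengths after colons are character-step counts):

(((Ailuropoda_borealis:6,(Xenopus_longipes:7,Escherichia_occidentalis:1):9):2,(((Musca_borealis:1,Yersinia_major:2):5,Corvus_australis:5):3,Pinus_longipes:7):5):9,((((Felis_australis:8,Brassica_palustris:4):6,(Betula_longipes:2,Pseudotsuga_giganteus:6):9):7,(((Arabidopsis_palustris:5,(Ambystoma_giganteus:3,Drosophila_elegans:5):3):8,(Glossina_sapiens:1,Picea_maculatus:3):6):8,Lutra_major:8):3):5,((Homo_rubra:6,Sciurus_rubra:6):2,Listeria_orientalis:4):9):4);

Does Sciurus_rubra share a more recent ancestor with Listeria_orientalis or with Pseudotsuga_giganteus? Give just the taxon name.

Listeria_orientalis

The MRCA of Sciurus_rubra and Listeria_orientalis subtends ((Homo_rubra,Sciurus_rubra),Listeria_orientalis) (3 taxa).
The MRCA of Sciurus_rubra and Pseudotsuga_giganteus subtends ((((Felis_australis,Brassica_palustris),(Betula_longipes,Pseudotsuga_giganteus)),(((Arabidopsis_palustris,(Ambystoma_giganteus,Drosophila_elegans)),(Glossina_sapiens,Picea_maculatus)),Lutra_major)),((Homo_rubra,Sciurus_rubra),Listeria_orientalis)) (13 taxa).
The first is nested inside the second, so Sciurus_rubra shares a more recent common ancestor with Listeria_orientalis.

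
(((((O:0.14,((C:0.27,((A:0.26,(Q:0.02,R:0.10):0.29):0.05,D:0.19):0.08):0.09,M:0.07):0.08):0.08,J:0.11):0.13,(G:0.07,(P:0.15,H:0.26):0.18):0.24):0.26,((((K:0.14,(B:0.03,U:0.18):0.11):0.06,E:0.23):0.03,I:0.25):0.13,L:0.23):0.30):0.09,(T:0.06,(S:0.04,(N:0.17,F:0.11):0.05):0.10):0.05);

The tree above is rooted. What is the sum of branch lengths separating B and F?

The path runs B → … → MRCA → … → F; the MRCA is the root of the tree.
Branch lengths along that path: 0.03 + 0.11 + 0.06 + 0.03 + 0.13 + 0.30 + 0.09 + 0.05 + 0.10 + 0.05 + 0.11 = 1.06.

1.06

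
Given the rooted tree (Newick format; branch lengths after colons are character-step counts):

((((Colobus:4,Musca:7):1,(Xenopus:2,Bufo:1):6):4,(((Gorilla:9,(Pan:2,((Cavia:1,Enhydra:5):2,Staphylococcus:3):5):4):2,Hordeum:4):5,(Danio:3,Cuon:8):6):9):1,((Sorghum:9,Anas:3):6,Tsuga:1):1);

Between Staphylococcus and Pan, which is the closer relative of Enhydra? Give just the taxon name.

Staphylococcus

The MRCA of Enhydra and Staphylococcus subtends ((Cavia,Enhydra),Staphylococcus) (3 taxa).
The MRCA of Enhydra and Pan subtends (Pan,((Cavia,Enhydra),Staphylococcus)) (4 taxa).
The first is nested inside the second, so Enhydra shares a more recent common ancestor with Staphylococcus.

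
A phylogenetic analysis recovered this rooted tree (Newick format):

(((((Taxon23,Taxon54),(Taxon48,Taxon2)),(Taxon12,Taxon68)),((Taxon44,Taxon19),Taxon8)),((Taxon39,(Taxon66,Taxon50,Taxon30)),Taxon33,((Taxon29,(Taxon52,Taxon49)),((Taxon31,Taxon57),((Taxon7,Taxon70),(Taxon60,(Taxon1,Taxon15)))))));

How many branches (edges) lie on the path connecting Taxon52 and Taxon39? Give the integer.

The MRCA of Taxon52 and Taxon39 is the node subtending ((Taxon39,(Taxon66,Taxon50,Taxon30)),Taxon33,((Taxon29,(Taxon52,Taxon49)),((Taxon31,Taxon57),((Taxon7,Taxon70),(Taxon60,(Taxon1,Taxon15)))))).
From Taxon52 up to that node: 4 branches. From Taxon39 up to the same node: 2 branches. Total: 4 + 2 = 6.

6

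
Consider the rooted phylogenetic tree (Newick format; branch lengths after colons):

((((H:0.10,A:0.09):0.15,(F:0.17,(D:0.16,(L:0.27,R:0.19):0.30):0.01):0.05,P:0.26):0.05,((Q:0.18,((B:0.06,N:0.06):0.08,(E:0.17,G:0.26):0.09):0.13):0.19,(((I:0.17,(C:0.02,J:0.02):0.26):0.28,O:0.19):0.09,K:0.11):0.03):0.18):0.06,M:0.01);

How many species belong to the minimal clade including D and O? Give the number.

17

The MRCA of D and O is the node subtending (((H,A),(F,(D,(L,R))),P),((Q,((B,N),(E,G))),(((I,(C,J)),O),K))).
That clade contains 17 terminal taxa: A, B, C, D, E, F, G, H, I, J, K, L, N, O, P, Q, R.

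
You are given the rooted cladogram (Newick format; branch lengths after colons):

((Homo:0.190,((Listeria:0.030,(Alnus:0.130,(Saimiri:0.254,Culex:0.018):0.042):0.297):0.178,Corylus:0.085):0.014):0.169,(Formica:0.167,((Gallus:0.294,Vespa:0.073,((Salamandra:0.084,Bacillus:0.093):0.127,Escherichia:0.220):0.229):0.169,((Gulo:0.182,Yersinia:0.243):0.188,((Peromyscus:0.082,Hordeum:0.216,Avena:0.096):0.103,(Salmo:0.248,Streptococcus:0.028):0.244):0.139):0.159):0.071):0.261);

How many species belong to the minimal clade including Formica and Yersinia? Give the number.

13

The MRCA of Formica and Yersinia is the node subtending (Formica,((Gallus,Vespa,((Salamandra,Bacillus),Escherichia)),((Gulo,Yersinia),((Peromyscus,Hordeum,Avena),(Salmo,Streptococcus))))).
That clade contains 13 terminal taxa: Avena, Bacillus, Escherichia, Formica, Gallus, Gulo, Hordeum, Peromyscus, Salamandra, Salmo, Streptococcus, Vespa, Yersinia.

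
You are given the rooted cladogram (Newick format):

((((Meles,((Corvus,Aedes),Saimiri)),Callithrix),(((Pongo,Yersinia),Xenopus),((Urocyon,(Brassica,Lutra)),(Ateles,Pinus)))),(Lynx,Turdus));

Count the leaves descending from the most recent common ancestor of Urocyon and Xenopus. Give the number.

8

The MRCA of Urocyon and Xenopus is the node subtending (((Pongo,Yersinia),Xenopus),((Urocyon,(Brassica,Lutra)),(Ateles,Pinus))).
That clade contains 8 terminal taxa: Ateles, Brassica, Lutra, Pinus, Pongo, Urocyon, Xenopus, Yersinia.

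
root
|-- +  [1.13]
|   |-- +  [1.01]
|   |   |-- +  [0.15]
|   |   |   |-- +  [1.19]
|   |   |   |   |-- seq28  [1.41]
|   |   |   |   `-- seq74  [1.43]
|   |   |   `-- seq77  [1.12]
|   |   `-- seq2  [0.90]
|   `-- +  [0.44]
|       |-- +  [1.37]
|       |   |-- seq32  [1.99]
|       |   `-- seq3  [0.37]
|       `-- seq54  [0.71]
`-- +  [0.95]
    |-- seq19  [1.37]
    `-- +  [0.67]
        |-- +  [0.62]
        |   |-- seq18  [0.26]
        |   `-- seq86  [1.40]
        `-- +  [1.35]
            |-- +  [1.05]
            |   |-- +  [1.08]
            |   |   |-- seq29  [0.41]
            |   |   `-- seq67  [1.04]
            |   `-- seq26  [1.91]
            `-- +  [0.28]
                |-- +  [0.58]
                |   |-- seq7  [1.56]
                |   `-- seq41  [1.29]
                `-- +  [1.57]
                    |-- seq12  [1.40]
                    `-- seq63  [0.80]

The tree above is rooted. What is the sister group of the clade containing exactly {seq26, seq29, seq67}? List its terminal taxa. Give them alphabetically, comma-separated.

seq12, seq41, seq63, seq7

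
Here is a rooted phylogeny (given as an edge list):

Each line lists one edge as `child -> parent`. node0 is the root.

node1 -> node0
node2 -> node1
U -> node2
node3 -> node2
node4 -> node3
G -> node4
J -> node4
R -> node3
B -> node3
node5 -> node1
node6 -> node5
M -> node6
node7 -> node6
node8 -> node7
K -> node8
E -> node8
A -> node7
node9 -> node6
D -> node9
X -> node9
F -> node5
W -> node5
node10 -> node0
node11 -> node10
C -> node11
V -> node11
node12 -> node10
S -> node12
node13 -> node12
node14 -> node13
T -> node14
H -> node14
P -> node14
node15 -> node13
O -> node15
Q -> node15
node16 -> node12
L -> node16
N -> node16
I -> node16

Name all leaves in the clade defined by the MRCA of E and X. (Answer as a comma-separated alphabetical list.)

Tracing E: it sits inside (K,E).
Tracing X: it sits inside (D,X).
The smallest clade enclosing both is (M,((K,E),A),(D,X)); the answer is its 6 terminal taxa in alphabetical order.

A, D, E, K, M, X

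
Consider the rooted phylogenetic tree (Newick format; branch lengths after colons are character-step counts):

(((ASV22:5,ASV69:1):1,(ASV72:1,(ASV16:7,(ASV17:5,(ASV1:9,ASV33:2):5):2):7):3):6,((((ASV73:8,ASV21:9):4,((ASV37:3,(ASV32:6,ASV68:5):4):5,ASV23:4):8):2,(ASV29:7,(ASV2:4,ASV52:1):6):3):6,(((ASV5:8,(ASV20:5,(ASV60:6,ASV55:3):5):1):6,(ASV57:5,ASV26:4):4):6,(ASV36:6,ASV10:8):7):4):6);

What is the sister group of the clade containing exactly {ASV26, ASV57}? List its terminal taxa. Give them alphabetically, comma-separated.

ASV20, ASV5, ASV55, ASV60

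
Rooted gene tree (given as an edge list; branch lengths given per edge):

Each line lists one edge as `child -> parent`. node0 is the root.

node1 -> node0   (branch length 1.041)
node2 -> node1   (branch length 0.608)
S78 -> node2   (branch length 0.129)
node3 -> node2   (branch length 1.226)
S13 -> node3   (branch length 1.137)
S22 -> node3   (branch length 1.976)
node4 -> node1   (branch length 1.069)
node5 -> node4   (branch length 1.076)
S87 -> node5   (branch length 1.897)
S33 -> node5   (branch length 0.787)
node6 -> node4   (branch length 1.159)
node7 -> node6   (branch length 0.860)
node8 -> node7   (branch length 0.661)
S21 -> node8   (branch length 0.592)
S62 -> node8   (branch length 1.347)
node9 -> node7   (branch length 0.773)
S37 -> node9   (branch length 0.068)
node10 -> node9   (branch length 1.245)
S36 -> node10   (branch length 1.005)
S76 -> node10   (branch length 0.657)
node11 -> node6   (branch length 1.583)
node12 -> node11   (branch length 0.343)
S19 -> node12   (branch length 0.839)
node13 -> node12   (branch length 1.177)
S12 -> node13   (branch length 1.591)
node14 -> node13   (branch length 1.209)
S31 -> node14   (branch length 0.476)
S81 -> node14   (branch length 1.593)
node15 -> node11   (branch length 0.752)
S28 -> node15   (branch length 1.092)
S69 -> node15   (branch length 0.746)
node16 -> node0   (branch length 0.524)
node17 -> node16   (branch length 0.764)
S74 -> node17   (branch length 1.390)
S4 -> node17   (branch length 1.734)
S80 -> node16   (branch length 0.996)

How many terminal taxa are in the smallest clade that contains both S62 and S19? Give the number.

11

The MRCA of S62 and S19 is the node subtending (((S21,S62),(S37,(S36,S76))),((S19,(S12,(S31,S81))),(S28,S69))).
That clade contains 11 terminal taxa: S12, S19, S21, S28, S31, S36, S37, S62, S69, S76, S81.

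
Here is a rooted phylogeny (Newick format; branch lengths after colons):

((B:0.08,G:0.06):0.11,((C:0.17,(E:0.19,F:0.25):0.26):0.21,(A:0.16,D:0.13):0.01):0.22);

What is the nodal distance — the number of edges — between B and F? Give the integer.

6

The MRCA of B and F is the root of the tree.
From B up to that node: 2 branches. From F up to the same node: 4 branches. Total: 2 + 4 = 6.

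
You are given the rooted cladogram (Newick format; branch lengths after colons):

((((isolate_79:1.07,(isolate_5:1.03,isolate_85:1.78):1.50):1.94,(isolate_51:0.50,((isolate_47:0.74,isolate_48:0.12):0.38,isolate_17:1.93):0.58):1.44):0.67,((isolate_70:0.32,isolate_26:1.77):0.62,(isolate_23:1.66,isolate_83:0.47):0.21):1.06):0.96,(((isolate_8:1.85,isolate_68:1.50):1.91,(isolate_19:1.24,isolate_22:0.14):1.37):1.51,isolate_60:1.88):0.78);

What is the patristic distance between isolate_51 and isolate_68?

The path runs isolate_51 → … → MRCA → … → isolate_68; the MRCA is the root of the tree.
Branch lengths along that path: 0.50 + 1.44 + 0.67 + 0.96 + 0.78 + 1.51 + 1.91 + 1.50 = 9.27.

9.27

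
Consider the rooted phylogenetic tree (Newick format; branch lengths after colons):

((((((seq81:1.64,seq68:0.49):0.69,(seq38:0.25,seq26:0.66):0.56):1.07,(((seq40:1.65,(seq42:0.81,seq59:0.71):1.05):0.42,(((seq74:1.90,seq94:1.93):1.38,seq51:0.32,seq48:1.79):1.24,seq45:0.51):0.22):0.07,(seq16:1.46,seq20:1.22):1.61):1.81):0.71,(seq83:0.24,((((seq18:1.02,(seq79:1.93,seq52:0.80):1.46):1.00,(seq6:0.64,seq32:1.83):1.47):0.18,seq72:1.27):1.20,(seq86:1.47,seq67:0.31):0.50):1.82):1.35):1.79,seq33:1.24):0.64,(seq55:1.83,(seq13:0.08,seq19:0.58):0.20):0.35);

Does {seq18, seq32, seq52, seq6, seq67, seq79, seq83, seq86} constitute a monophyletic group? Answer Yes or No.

No

The MRCA of the listed taxa subtends (seq83,((((seq18,(seq79,seq52)),(seq6,seq32)),seq72),(seq86,seq67))).
That clade also contains seq72, which is not in the proposed group, so the group is not monophyletic.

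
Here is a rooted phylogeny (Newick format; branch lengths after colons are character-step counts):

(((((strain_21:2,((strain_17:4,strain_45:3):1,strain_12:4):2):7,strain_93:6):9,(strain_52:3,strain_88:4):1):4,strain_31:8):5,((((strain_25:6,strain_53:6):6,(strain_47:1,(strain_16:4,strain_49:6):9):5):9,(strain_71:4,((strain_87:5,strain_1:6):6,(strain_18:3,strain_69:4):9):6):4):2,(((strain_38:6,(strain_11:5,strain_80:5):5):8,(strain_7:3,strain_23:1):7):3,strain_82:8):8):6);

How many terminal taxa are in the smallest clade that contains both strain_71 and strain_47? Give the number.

The MRCA of strain_71 and strain_47 is the node subtending (((strain_25,strain_53),(strain_47,(strain_16,strain_49))),(strain_71,((strain_87,strain_1),(strain_18,strain_69)))).
That clade contains 10 terminal taxa: strain_1, strain_16, strain_18, strain_25, strain_47, strain_49, strain_53, strain_69, strain_71, strain_87.

10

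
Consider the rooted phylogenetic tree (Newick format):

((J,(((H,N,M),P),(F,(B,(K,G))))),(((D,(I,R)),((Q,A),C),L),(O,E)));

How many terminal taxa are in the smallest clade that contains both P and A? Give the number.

18

The MRCA of P and A is the root, so the clade is the entire tree.
That clade contains 18 terminal taxa: A, B, C, D, E, F, G, H, I, J, K, L, M, N, O, P, Q, R.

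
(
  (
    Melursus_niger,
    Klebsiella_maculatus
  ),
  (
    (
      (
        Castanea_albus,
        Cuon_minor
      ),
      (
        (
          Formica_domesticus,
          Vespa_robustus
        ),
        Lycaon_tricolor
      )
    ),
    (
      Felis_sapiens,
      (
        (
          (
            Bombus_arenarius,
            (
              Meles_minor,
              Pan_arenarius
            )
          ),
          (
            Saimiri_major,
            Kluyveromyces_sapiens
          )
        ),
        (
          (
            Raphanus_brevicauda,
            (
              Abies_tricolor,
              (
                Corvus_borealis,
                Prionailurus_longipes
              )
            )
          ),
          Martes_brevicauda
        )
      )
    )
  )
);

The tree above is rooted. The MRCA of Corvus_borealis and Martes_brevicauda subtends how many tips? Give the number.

The MRCA of Corvus_borealis and Martes_brevicauda is the node subtending ((Raphanus_brevicauda,(Abies_tricolor,(Corvus_borealis,Prionailurus_longipes))),Martes_brevicauda).
That clade contains 5 terminal taxa: Abies_tricolor, Corvus_borealis, Martes_brevicauda, Prionailurus_longipes, Raphanus_brevicauda.

5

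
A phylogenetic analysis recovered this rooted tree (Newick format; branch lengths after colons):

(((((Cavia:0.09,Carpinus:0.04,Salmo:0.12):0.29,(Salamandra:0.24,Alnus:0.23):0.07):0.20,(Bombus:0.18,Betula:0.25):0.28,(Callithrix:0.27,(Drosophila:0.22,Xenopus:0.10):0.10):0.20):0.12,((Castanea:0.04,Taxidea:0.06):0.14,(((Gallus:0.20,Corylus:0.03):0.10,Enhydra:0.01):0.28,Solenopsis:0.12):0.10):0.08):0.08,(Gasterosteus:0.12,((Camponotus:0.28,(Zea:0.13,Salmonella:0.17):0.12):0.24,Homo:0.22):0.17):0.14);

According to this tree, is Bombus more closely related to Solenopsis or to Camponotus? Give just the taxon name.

The MRCA of Bombus and Solenopsis subtends ((((Cavia,Carpinus,Salmo),(Salamandra,Alnus)),(Bombus,Betula),(Callithrix,(Drosophila,Xenopus))),((Castanea,Taxidea),(((Gallus,Corylus),Enhydra),Solenopsis))) (16 taxa).
The MRCA of Bombus and Camponotus is the root, subtending the entire tree (21 taxa).
The first is nested inside the second, so Bombus shares a more recent common ancestor with Solenopsis.

Solenopsis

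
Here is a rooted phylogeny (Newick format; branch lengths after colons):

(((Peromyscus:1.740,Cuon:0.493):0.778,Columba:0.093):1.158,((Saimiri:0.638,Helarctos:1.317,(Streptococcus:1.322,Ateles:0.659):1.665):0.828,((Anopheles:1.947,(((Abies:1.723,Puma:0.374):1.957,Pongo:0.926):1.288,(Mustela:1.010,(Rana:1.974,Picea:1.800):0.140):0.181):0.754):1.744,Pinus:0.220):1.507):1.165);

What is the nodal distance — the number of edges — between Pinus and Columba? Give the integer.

5

The MRCA of Pinus and Columba is the root of the tree.
From Pinus up to that node: 3 branches. From Columba up to the same node: 2 branches. Total: 3 + 2 = 5.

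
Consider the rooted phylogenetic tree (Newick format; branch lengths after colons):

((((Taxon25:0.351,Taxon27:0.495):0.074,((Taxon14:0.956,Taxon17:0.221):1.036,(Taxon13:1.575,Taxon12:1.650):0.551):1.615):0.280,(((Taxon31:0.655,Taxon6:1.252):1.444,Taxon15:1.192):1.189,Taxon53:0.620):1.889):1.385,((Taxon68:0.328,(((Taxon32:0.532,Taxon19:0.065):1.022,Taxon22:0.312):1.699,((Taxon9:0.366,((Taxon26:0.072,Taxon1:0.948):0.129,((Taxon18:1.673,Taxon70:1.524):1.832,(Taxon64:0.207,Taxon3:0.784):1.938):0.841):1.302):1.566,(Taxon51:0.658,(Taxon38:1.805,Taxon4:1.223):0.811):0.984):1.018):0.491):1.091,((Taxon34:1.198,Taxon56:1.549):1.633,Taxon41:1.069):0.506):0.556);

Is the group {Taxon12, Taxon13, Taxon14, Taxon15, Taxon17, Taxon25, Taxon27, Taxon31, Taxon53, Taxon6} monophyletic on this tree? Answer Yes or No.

Yes

The most recent common ancestor of these taxa subtends (((Taxon25,Taxon27),((Taxon14,Taxon17),(Taxon13,Taxon12))),(((Taxon31,Taxon6),Taxon15),Taxon53)).
That clade has exactly 10 tips — every listed taxon and nothing else — so the group is monophyletic.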